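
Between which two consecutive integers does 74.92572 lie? 74 and 75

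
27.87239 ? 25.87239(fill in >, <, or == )>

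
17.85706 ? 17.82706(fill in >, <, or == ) >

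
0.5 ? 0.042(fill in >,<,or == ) >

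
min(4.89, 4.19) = 4.19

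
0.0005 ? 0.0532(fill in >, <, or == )<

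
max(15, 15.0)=15.0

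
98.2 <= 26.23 False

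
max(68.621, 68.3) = 68.621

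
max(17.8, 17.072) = 17.8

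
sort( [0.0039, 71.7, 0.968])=[0.0039, 0.968, 71.7]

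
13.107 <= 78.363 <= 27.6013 False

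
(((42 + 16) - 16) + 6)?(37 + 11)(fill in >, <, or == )==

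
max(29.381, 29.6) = 29.6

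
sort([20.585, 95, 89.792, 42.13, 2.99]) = [2.99, 20.585, 42.13, 89.792, 95]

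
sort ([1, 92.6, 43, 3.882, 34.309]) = [1, 3.882, 34.309, 43, 92.6]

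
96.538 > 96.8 False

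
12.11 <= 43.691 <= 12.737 False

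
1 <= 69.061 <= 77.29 True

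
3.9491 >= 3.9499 False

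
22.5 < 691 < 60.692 False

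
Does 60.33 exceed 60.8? No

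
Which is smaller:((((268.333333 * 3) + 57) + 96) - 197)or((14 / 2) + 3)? ((14 / 2) + 3)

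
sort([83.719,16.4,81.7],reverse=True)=[83.719,81.7,16.4]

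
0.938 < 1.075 True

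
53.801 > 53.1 True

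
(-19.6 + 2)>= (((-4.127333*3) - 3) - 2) False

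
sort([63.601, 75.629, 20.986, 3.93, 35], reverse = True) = [75.629, 63.601, 35, 20.986, 3.93]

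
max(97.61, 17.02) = 97.61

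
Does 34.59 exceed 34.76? No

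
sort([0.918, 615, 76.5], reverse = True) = [615, 76.5, 0.918]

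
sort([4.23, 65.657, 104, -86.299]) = [-86.299, 4.23, 65.657, 104]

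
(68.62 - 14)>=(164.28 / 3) False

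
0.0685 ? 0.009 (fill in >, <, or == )>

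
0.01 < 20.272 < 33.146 True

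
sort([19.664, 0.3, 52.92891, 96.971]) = [0.3, 19.664, 52.92891, 96.971]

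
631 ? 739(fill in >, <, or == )<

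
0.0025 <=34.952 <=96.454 True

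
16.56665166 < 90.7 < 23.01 False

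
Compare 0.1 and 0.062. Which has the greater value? 0.1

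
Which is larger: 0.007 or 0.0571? 0.0571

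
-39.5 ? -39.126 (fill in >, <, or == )<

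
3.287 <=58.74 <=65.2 True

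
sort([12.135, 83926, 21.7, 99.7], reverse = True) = [83926, 99.7, 21.7, 12.135]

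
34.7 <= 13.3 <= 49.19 False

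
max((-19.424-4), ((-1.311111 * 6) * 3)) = -23.424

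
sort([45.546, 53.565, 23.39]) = [23.39, 45.546, 53.565]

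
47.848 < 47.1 False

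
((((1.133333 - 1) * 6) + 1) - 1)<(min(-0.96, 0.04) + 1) False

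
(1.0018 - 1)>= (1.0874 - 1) False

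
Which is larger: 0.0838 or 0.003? 0.0838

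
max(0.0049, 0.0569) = 0.0569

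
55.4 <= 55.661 True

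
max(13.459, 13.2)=13.459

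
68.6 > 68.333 True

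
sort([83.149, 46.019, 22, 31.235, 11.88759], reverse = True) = [83.149, 46.019, 31.235, 22, 11.88759]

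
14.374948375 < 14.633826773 True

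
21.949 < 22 True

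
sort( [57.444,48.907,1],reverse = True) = [57.444,48.907,1]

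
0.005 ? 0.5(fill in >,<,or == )<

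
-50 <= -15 True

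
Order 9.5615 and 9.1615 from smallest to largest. 9.1615, 9.5615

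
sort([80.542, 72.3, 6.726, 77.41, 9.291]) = [6.726, 9.291, 72.3, 77.41, 80.542]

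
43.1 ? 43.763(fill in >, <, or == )<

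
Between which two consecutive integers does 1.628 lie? 1 and 2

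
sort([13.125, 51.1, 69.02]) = [13.125, 51.1, 69.02]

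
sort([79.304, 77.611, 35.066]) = [35.066, 77.611, 79.304]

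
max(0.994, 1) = 1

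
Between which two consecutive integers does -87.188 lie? -88 and -87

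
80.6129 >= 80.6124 True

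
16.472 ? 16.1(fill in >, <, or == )>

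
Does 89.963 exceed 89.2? Yes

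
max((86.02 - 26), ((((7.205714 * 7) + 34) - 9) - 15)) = 60.439998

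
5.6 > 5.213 True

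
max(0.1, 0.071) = 0.1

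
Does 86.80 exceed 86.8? No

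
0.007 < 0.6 True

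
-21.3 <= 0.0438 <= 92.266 True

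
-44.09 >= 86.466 False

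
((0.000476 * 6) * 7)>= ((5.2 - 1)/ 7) False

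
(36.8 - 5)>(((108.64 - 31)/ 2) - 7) False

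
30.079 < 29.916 False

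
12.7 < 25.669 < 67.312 True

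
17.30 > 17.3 False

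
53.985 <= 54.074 True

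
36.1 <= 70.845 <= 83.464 True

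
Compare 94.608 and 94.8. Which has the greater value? 94.8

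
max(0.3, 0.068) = 0.3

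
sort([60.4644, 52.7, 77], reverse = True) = [77, 60.4644, 52.7]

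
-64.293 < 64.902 True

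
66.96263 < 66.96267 True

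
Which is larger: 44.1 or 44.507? 44.507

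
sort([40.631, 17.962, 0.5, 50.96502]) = [0.5, 17.962, 40.631, 50.96502]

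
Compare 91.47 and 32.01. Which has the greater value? 91.47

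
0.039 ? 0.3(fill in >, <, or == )<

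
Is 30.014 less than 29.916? No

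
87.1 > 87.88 False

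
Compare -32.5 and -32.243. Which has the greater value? -32.243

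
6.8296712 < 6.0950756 False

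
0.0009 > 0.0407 False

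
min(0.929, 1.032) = 0.929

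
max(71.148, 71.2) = 71.2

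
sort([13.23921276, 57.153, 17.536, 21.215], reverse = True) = [57.153, 21.215, 17.536, 13.23921276]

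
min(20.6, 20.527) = 20.527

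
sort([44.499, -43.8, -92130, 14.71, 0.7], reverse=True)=[44.499, 14.71, 0.7, -43.8, -92130]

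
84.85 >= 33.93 True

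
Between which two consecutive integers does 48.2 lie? 48 and 49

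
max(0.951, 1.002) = 1.002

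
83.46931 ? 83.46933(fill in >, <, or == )<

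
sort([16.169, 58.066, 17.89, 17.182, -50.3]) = [-50.3, 16.169, 17.182, 17.89, 58.066]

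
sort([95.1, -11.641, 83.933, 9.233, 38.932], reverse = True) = [95.1, 83.933, 38.932, 9.233, -11.641]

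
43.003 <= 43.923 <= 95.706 True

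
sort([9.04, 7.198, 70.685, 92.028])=[7.198, 9.04, 70.685, 92.028]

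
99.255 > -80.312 True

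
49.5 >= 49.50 True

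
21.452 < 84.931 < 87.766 True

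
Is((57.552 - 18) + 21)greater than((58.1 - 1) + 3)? Yes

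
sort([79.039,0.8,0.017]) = [0.017,0.8,79.039]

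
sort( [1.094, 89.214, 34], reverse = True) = [89.214, 34, 1.094]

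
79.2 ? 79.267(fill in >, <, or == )<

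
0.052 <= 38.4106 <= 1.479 False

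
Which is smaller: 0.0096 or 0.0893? 0.0096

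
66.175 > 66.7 False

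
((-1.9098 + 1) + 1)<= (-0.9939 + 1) False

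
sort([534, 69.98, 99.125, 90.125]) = [69.98, 90.125, 99.125, 534]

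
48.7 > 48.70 False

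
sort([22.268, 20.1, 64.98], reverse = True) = [64.98, 22.268, 20.1]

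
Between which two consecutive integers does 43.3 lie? 43 and 44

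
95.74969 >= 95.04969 True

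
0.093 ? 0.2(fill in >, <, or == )<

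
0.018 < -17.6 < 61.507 False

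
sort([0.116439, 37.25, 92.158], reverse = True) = [92.158, 37.25, 0.116439]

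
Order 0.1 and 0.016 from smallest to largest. 0.016,0.1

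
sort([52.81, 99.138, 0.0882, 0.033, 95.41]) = [0.033, 0.0882, 52.81, 95.41, 99.138]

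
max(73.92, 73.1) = 73.92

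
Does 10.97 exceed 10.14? Yes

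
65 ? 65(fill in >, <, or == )==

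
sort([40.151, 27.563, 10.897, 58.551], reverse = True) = [58.551, 40.151, 27.563, 10.897]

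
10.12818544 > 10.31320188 False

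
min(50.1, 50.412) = 50.1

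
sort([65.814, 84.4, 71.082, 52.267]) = [52.267, 65.814, 71.082, 84.4]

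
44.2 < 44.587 True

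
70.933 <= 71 True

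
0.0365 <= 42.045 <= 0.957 False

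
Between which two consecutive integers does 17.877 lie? 17 and 18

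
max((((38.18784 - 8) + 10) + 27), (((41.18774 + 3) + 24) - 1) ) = 67.18784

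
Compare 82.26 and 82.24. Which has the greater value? 82.26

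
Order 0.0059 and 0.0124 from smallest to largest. 0.0059, 0.0124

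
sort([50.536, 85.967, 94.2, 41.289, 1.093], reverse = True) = [94.2, 85.967, 50.536, 41.289, 1.093]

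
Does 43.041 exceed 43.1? No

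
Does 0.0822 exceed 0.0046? Yes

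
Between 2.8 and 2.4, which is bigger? 2.8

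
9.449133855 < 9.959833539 True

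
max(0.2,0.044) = 0.2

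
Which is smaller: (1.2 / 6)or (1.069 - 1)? (1.069 - 1)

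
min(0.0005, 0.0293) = 0.0005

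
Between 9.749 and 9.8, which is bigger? 9.8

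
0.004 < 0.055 True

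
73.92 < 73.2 False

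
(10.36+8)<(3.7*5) True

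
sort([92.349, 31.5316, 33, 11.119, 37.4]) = [11.119, 31.5316, 33, 37.4, 92.349]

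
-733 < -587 True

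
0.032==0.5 False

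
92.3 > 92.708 False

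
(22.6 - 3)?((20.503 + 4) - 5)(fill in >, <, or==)>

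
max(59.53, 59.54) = 59.54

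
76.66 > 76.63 True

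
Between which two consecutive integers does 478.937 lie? 478 and 479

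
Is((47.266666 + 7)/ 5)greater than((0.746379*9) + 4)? Yes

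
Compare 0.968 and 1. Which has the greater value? 1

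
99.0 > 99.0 False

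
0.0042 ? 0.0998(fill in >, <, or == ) <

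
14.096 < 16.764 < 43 True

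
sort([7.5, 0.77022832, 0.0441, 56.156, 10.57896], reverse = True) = [56.156, 10.57896, 7.5, 0.77022832, 0.0441]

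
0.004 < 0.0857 True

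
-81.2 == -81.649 False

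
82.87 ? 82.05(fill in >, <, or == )>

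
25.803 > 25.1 True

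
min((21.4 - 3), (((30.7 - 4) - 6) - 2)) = 18.4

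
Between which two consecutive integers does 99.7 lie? 99 and 100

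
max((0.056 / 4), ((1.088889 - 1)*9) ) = 0.800001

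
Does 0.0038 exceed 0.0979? No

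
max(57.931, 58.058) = 58.058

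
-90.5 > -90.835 True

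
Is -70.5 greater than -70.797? Yes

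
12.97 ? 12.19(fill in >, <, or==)>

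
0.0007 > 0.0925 False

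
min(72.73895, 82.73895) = 72.73895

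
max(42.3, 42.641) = 42.641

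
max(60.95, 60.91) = 60.95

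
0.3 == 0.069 False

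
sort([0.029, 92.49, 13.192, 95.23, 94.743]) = [0.029, 13.192, 92.49, 94.743, 95.23]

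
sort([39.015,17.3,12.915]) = [12.915,17.3,39.015]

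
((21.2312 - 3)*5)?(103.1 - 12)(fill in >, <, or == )>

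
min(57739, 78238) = 57739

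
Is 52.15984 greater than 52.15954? Yes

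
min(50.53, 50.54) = 50.53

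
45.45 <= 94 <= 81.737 False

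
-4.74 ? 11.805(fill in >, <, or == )<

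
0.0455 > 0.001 True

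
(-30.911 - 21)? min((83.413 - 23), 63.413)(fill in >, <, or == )<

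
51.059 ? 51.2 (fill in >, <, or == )<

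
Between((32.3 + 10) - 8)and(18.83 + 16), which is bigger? (18.83 + 16)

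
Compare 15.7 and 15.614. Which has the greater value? 15.7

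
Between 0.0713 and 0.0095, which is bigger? 0.0713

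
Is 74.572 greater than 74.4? Yes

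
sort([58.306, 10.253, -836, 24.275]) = [-836, 10.253, 24.275, 58.306]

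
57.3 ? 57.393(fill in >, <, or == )<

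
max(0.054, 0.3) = 0.3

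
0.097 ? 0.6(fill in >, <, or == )<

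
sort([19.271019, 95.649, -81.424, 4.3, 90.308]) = [-81.424, 4.3, 19.271019, 90.308, 95.649]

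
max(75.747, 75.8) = 75.8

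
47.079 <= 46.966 False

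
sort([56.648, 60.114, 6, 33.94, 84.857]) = [6, 33.94, 56.648, 60.114, 84.857]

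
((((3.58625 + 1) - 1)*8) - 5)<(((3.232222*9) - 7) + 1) False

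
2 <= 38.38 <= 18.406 False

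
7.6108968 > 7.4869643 True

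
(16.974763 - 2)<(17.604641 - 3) False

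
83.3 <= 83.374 True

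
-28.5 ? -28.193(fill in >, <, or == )<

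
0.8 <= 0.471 False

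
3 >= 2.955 True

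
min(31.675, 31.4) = 31.4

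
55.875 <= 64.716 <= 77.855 True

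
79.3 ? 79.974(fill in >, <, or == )<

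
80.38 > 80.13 True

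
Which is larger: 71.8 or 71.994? 71.994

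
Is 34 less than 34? No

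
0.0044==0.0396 False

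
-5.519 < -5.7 False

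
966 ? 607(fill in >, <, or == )>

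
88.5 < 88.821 True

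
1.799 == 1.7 False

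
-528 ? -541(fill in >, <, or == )>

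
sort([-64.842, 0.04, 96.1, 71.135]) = [-64.842, 0.04, 71.135, 96.1]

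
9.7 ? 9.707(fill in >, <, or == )<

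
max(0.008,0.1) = 0.1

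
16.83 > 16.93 False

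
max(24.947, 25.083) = 25.083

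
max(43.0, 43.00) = 43.00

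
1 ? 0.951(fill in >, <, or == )>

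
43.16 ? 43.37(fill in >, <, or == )<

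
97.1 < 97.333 True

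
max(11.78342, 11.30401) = 11.78342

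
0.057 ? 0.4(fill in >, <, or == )<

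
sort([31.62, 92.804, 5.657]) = [5.657, 31.62, 92.804]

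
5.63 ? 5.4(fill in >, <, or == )>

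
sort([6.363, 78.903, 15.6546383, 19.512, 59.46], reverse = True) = [78.903, 59.46, 19.512, 15.6546383, 6.363]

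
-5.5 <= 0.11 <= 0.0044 False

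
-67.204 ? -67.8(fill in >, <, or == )>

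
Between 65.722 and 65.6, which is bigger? 65.722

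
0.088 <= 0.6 True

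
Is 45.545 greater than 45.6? No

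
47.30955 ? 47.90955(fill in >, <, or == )<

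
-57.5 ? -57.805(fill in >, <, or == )>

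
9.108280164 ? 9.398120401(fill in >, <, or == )<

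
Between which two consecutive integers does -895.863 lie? -896 and -895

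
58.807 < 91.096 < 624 True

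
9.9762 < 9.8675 False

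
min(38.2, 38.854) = 38.2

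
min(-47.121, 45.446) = -47.121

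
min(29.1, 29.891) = 29.1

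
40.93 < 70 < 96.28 True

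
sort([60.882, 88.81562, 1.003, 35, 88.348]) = [1.003, 35, 60.882, 88.348, 88.81562]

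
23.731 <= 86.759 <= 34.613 False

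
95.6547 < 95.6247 False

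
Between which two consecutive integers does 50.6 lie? 50 and 51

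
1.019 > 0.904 True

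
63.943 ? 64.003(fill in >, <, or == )<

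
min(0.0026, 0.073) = 0.0026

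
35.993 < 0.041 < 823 False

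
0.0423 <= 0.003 False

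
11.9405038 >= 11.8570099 True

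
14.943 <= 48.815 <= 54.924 True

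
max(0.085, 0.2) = 0.2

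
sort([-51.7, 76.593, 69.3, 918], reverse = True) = [918, 76.593, 69.3, -51.7]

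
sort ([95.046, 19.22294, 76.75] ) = [19.22294, 76.75, 95.046]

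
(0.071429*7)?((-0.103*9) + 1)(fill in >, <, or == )>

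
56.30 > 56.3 False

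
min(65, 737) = 65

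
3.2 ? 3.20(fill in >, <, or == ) ==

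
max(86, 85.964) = 86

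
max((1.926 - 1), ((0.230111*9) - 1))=1.070999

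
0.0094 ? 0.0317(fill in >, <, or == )<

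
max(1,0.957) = 1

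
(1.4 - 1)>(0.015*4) True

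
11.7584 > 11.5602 True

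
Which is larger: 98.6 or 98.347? 98.6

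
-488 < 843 True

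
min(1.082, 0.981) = 0.981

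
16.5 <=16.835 True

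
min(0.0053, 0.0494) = 0.0053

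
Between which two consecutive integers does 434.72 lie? 434 and 435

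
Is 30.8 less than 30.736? No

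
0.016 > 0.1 False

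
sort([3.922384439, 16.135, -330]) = [-330, 3.922384439, 16.135]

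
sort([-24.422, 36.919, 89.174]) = [-24.422, 36.919, 89.174]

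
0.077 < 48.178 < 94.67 True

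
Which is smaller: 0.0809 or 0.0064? 0.0064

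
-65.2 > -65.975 True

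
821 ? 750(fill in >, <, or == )>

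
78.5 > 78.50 False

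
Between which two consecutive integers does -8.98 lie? -9 and -8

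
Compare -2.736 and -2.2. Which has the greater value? -2.2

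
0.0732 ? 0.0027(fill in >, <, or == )>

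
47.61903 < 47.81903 True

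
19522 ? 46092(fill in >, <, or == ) <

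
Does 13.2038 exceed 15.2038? No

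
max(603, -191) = 603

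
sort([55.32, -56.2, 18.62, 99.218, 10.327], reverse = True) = [99.218, 55.32, 18.62, 10.327, -56.2]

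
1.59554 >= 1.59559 False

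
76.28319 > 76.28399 False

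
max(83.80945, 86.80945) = 86.80945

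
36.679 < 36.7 True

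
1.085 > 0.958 True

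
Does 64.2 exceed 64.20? No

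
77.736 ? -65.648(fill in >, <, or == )>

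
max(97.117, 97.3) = 97.3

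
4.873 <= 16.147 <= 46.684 True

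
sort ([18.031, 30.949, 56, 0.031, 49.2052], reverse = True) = [56, 49.2052, 30.949, 18.031, 0.031]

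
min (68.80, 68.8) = 68.80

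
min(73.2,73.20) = 73.2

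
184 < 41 False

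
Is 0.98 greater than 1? No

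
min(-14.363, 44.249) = -14.363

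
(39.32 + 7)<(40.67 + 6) True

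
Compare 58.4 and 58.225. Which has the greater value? 58.4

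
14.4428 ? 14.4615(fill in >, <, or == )<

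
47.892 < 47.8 False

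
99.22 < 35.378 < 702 False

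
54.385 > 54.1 True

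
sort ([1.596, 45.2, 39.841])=[1.596, 39.841, 45.2]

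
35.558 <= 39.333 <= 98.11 True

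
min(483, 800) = 483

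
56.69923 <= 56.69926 True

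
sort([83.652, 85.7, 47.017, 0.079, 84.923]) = [0.079, 47.017, 83.652, 84.923, 85.7]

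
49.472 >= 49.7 False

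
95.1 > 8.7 True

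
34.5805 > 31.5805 True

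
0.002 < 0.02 True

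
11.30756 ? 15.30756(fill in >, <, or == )<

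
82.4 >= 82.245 True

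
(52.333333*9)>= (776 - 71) False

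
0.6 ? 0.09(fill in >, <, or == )>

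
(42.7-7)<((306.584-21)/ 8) False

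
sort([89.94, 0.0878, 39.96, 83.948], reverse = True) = [89.94, 83.948, 39.96, 0.0878]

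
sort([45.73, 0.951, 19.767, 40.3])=[0.951, 19.767, 40.3, 45.73]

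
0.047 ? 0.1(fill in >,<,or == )<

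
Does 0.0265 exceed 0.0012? Yes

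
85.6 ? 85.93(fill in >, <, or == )<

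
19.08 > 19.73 False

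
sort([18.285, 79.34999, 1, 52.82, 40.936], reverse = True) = [79.34999, 52.82, 40.936, 18.285, 1]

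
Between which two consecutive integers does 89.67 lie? 89 and 90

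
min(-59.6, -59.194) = -59.6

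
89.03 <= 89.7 True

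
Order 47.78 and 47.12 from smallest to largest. 47.12, 47.78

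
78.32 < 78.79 True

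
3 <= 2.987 False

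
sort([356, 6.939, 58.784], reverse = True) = [356, 58.784, 6.939]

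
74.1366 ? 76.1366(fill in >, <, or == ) <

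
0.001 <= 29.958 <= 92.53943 True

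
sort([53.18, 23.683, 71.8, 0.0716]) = [0.0716, 23.683, 53.18, 71.8]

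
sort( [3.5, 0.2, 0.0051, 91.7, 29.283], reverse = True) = [91.7, 29.283, 3.5, 0.2, 0.0051]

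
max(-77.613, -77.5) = -77.5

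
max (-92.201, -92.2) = -92.2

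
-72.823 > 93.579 False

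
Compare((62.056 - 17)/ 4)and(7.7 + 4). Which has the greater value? (7.7 + 4)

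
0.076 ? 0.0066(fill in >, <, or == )>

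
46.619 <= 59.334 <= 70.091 True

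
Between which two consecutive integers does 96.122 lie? 96 and 97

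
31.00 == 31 True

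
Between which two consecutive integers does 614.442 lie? 614 and 615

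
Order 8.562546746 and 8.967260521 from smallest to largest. 8.562546746, 8.967260521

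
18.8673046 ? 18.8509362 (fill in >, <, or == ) >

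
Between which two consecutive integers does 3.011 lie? 3 and 4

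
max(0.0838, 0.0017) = 0.0838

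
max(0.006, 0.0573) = 0.0573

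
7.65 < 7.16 False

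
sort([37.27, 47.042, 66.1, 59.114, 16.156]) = [16.156, 37.27, 47.042, 59.114, 66.1]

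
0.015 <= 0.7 True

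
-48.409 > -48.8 True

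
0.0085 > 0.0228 False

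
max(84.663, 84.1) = 84.663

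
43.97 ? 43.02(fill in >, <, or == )>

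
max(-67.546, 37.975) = 37.975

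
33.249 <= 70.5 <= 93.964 True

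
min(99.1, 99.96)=99.1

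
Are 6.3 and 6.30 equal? Yes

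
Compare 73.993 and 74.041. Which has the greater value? 74.041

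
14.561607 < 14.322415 False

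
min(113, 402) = 113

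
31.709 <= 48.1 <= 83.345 True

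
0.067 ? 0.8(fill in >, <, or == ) <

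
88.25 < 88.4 True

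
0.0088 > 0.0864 False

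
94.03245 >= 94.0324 True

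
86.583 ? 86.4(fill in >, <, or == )>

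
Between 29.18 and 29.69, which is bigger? 29.69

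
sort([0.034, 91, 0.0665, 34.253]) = [0.034, 0.0665, 34.253, 91]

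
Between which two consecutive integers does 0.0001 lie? 0 and 1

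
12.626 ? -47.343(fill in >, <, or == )>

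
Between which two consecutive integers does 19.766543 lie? 19 and 20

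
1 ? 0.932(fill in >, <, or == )>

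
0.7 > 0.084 True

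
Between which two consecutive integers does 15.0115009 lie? 15 and 16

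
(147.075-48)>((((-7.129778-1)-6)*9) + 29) True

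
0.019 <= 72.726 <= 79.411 True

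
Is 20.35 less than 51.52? Yes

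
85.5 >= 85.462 True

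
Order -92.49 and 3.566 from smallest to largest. -92.49, 3.566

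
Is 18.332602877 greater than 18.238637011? Yes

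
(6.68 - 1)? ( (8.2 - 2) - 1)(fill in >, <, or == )>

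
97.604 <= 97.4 False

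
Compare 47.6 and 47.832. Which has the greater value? 47.832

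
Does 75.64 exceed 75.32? Yes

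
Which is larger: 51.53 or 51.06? 51.53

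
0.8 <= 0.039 False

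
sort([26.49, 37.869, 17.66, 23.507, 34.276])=[17.66, 23.507, 26.49, 34.276, 37.869]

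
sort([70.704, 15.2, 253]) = [15.2, 70.704, 253]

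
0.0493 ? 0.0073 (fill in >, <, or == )>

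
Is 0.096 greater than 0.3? No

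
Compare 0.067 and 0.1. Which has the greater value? 0.1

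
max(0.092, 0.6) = 0.6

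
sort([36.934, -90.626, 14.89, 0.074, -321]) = [-321, -90.626, 0.074, 14.89, 36.934]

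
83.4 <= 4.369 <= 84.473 False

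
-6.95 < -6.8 True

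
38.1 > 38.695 False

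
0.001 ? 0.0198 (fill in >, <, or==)<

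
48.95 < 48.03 False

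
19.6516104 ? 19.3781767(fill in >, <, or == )>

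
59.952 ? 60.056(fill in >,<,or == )<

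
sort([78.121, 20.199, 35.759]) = [20.199, 35.759, 78.121]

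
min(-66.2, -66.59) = -66.59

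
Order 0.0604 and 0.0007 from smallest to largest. 0.0007, 0.0604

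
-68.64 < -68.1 True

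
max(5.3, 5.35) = 5.35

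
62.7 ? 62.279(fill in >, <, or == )>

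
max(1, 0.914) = 1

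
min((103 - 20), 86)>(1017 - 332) False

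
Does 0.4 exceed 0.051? Yes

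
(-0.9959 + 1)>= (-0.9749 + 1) False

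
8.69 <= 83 True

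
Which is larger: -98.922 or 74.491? 74.491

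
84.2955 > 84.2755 True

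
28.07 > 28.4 False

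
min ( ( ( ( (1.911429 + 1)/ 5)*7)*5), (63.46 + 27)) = 20.380003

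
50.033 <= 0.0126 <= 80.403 False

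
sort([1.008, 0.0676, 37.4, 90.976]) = [0.0676, 1.008, 37.4, 90.976]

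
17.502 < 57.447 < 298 True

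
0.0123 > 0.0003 True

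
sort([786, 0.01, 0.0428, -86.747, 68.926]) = [-86.747, 0.01, 0.0428, 68.926, 786]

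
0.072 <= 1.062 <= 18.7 True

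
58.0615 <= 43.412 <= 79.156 False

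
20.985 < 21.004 True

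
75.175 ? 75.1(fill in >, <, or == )>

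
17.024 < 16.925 False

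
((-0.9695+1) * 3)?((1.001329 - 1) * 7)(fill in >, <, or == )>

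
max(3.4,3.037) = 3.4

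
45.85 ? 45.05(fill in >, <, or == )>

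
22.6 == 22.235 False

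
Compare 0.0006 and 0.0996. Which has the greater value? 0.0996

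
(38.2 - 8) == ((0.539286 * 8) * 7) False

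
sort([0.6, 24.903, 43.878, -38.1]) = [-38.1, 0.6, 24.903, 43.878]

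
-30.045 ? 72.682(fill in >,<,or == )<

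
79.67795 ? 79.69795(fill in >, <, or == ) <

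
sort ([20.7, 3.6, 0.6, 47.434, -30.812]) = [-30.812, 0.6, 3.6, 20.7, 47.434]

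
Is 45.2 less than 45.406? Yes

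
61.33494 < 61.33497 True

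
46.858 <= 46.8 False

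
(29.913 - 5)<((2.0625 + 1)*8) False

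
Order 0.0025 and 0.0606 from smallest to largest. 0.0025, 0.0606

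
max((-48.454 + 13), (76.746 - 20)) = 56.746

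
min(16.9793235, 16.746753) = 16.746753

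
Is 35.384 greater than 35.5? No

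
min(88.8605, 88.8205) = 88.8205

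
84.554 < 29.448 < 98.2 False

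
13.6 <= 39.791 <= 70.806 True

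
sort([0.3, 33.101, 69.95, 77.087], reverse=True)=[77.087, 69.95, 33.101, 0.3]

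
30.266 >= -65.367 True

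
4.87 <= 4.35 False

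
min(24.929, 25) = 24.929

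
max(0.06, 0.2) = 0.2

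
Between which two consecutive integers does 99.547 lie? 99 and 100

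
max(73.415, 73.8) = 73.8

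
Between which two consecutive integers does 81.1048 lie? 81 and 82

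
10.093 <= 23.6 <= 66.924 True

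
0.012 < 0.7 True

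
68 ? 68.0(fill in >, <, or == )==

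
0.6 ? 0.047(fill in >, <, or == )>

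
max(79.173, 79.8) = 79.8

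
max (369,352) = 369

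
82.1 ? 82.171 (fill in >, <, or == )<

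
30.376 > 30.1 True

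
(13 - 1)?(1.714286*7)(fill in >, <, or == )<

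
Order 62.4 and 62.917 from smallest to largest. 62.4, 62.917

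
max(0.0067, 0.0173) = 0.0173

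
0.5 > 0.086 True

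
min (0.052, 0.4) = 0.052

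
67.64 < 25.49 False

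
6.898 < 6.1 False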